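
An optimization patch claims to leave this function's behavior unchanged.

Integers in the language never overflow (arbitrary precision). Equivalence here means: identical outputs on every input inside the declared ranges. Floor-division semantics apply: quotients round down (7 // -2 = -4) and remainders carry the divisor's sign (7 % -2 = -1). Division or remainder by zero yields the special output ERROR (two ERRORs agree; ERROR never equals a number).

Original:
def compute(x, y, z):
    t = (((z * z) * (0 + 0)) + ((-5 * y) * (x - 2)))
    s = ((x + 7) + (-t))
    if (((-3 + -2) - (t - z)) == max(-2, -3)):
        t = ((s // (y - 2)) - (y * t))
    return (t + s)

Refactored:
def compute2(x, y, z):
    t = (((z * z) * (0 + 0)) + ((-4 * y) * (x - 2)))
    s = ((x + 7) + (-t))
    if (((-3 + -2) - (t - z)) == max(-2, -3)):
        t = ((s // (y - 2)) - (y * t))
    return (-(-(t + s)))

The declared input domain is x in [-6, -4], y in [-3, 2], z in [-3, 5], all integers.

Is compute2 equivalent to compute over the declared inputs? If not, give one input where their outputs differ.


Equivalent. The suspicious edit (`-5` became `-4`) never changes the result for any input inside the declared domain.
Sweeping the whole domain (162 inputs) finds no disagreement.
One worked example (x=-4, y=0, z=3) — compute: t = 0; s = 3; (((-3 + -2) - (t - z)) == max(-2, -3)) -> true; t = -2; return 1; compute2: t = 0; s = 3; (((-3 + -2) - (t - z)) == max(-2, -3)) -> true; t = -2; return 1; agreement on 1.
verdict: equivalent


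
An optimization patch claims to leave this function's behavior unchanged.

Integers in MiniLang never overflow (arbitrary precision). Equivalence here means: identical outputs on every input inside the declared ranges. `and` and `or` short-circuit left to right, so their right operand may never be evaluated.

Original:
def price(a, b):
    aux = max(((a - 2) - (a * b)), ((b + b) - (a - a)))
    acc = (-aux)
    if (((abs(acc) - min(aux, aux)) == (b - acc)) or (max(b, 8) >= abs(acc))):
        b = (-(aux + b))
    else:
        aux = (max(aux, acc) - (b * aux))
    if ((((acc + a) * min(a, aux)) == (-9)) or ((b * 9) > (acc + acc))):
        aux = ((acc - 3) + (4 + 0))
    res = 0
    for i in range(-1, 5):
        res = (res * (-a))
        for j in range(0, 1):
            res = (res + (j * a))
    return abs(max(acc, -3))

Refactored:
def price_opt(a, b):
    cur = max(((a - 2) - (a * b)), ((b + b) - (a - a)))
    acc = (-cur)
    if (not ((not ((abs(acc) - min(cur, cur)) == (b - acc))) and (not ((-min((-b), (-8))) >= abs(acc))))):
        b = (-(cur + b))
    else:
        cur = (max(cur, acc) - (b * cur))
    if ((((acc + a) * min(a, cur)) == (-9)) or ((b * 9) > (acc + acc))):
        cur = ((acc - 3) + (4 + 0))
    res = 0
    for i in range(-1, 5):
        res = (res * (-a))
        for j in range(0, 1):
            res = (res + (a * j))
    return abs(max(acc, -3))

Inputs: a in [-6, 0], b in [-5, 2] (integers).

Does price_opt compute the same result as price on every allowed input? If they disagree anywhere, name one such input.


Reading the diff, among the changes: boolean connective usage differs, and local variable names differ, and min/max/abs usage differs.
Spot check at a=0, b=-2 — price: aux = -2; acc = 2; (((abs(acc) - min(aux, aux)) == (b - acc)) or (max(b, 8) >= abs(acc))) -> true; b = 4; ((((acc + a) * min(a, aux)) == (-9)) or ((b * 9) > (acc + acc))) -> true; aux = 3; res = 0; [i=-1]; res = 0; [j=0]; res = 0; [i=0]; res = 0; [j=0]; res = 0; [i=1]; res = 0; [j=0]; res = 0; [i=2]; res = 0; [j=0]; res = 0; [i=3]; res = 0; [j=0]; res = 0; [i=4]; res = 0; [j=0]; res = 0; return 2. price_opt: cur = -2; acc = 2; (not ((not ((abs(acc) - min(cur, cur)) == (b - acc))) and (not ((-min((-b), (-8))) >= abs(acc))))) -> true; b = 4; ((((acc + a) * min(a, cur)) == (-9)) or ((b * 9) > (acc + acc))) -> true; cur = 3; res = 0; [i=-1]; res = 0; [j=0]; res = 0; [i=0]; res = 0; [j=0]; res = 0; [i=1]; res = 0; [j=0]; res = 0; [i=2]; res = 0; [j=0]; res = 0; [i=3]; res = 0; [j=0]; res = 0; [i=4]; res = 0; [j=0]; res = 0; return 2. Both give 2.
Checked all 56 inputs in the declared domain: the outputs agree on every one.
verdict: equivalent


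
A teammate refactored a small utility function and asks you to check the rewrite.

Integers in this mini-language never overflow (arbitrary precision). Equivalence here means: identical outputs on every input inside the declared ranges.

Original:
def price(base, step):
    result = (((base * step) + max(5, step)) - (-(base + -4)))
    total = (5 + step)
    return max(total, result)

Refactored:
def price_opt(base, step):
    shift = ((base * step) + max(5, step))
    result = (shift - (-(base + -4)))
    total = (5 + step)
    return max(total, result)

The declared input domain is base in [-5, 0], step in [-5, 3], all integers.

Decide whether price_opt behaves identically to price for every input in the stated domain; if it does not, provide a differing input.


Differences: statement counts differ; local variable names differ — yet all 54 inputs agree.
verdict: equivalent


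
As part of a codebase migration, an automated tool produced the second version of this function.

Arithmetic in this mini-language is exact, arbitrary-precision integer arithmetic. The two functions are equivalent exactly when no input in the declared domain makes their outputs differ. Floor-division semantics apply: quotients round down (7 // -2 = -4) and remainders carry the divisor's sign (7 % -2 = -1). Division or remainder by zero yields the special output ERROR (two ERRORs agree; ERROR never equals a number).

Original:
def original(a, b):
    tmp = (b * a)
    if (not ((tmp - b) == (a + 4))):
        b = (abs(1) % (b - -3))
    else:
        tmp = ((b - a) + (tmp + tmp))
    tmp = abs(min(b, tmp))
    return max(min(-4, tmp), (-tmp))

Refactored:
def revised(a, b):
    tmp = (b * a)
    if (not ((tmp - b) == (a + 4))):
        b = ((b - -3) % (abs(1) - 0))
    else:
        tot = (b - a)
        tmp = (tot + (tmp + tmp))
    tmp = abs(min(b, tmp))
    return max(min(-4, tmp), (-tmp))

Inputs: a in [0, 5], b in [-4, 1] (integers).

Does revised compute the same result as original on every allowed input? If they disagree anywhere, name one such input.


Not equivalent: a=0, b=-3 separates them (ERROR vs 0).
original: tmp=0, then (not ((tmp - b) == (a + 4))) is true, then a zero divisor aborts: ERROR
revised: tmp=0, then (not ((tmp - b) == (a + 4))) is true, then b=0, then tmp=0, then returns 0
verdict: not equivalent; witness: a=0, b=-3


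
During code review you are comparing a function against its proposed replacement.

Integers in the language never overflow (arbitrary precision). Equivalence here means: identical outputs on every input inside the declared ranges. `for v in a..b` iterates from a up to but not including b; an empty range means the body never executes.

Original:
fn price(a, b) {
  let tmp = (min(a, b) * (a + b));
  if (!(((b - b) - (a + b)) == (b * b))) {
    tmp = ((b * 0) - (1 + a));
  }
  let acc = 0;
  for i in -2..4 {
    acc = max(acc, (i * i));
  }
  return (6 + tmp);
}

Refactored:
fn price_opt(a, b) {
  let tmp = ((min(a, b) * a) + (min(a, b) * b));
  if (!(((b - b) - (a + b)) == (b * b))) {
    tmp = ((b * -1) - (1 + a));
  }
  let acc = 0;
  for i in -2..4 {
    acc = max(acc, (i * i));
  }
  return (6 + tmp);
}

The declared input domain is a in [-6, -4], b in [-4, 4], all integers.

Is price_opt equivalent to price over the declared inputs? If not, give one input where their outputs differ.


The rewrite breaks on a=-6, b=-4, where the results are 11 and 15.
price: tmp becomes 60; next (!(((b - b) - (a + b)) == (b * b))) evaluates to true; next tmp becomes 5; next acc becomes 0; next at i=-2:; next acc becomes 4; next at i=-1:; next acc becomes 4; next at i=0:; next acc becomes 4; next at i=1:; next acc becomes 4; next at i=2:; next acc becomes 4; next at i=3:; next acc becomes 9; next final value 11
price_opt: tmp becomes 60; next (!(((b - b) - (a + b)) == (b * b))) evaluates to true; next tmp becomes 9; next acc becomes 0; next at i=-2:; next acc becomes 4; next at i=-1:; next acc becomes 4; next at i=0:; next acc becomes 4; next at i=1:; next acc becomes 4; next at i=2:; next acc becomes 4; next at i=3:; next acc becomes 9; next final value 15
verdict: not equivalent; witness: a=-6, b=-4


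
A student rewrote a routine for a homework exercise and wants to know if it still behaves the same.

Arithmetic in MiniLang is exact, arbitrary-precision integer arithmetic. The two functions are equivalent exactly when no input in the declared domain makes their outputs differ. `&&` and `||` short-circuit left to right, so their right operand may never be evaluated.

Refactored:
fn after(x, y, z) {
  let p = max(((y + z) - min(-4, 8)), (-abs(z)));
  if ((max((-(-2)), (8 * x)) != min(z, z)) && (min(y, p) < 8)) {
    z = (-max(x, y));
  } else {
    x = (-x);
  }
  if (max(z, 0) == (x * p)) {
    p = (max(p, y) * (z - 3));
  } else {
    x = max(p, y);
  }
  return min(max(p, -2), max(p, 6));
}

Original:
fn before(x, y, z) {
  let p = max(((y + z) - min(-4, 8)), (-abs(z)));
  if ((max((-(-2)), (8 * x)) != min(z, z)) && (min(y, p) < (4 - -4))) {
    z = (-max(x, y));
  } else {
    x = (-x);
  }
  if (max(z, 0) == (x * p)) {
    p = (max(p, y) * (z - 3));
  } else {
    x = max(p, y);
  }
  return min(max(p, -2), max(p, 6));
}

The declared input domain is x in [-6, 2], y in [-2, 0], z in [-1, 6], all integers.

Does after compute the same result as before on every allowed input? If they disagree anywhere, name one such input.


Reading the diff, among the changes: constant usage differs, arithmetic usage differs.
Spot check at x=2, y=-1, z=5 — before: p becomes 8; next ((max((-(-2)), (8 * x)) != min(z, z)) && (min(y, p) < (4 - -4))) evaluates to true; next z becomes -2; next (max(z, 0) == (x * p)) evaluates to false; next x becomes 8; next final value 8. after: p becomes 8; next ((max((-(-2)), (8 * x)) != min(z, z)) && (min(y, p) < 8)) evaluates to true; next z becomes -2; next (max(z, 0) == (x * p)) evaluates to false; next x becomes 8; next final value 8. Both give 8.
An exhaustive pass over the 216 declared inputs shows identical outputs.
verdict: equivalent


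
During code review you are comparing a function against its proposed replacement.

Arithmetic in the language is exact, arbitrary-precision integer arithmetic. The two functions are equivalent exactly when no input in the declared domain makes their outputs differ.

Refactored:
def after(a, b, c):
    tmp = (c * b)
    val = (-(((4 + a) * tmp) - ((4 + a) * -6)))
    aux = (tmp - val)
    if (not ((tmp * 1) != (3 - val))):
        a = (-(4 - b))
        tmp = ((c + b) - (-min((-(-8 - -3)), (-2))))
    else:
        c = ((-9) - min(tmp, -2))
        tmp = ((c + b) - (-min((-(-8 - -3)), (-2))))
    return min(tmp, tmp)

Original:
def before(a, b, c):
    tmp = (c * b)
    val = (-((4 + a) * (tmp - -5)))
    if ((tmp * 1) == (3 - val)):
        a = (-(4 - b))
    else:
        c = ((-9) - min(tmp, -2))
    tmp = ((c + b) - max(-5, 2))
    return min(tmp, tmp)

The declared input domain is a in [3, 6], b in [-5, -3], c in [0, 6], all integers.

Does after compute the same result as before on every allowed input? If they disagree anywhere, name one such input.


The rewrite breaks on a=5, b=-3, c=2, where the results are -3 and -8.
before: tmp=-6, then val=9, then ((tmp * 1) == (3 - val)) is true, then a=-7, then tmp=-3, then returns -3
after: tmp=-6, then val=0, then aux=-6, then (not ((tmp * 1) != (3 - val))) is false, then c=-3, then tmp=-8, then returns -8
verdict: not equivalent; witness: a=5, b=-3, c=2


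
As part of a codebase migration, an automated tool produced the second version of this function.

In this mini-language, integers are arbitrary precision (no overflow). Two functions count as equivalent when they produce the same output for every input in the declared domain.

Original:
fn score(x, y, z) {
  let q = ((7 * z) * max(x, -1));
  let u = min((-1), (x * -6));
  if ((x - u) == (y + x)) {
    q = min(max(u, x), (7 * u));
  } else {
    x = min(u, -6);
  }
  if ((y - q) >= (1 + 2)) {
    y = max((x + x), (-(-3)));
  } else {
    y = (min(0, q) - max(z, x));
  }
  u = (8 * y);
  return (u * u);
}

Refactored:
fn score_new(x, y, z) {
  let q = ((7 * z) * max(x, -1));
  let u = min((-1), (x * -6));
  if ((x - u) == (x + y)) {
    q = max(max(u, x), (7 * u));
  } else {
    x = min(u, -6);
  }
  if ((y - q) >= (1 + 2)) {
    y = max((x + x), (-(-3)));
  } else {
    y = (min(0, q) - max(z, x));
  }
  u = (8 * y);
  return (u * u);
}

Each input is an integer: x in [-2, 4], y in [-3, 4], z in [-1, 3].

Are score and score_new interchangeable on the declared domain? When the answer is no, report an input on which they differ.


The rewrite breaks on x=-2, y=1, z=-1, where the results are 576 and 0.
score: q becomes 7; next u becomes -1; next ((x - u) == (y + x)) evaluates to true; next q becomes -7; next ((y - q) >= (1 + 2)) evaluates to true; next y becomes 3; next u becomes 24; next final value 576
score_new: q becomes 7; next u becomes -1; next ((x - u) == (x + y)) evaluates to true; next q becomes -1; next ((y - q) >= (1 + 2)) evaluates to false; next y becomes 0; next u becomes 0; next final value 0
verdict: not equivalent; witness: x=-2, y=1, z=-1


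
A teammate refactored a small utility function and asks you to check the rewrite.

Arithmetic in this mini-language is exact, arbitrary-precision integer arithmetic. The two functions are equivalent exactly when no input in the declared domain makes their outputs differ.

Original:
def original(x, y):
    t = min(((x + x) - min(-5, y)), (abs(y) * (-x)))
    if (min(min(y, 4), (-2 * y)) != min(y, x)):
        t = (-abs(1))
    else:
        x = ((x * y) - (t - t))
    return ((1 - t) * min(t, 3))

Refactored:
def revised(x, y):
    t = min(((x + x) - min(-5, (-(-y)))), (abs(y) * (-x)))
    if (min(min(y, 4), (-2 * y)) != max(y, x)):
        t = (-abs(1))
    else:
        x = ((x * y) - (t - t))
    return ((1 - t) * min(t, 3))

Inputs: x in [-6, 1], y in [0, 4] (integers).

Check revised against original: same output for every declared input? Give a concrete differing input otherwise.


Take x=-6, y=0.
original: t = -7; (min(min(y, 4), (-2 * y)) != min(y, x)) -> true; t = -1; return -2
revised: t = -7; (min(min(y, 4), (-2 * y)) != max(y, x)) -> false; x = 0; return -56
-2 and -56 differ, so these are not the same function on this domain.
verdict: not equivalent; witness: x=-6, y=0


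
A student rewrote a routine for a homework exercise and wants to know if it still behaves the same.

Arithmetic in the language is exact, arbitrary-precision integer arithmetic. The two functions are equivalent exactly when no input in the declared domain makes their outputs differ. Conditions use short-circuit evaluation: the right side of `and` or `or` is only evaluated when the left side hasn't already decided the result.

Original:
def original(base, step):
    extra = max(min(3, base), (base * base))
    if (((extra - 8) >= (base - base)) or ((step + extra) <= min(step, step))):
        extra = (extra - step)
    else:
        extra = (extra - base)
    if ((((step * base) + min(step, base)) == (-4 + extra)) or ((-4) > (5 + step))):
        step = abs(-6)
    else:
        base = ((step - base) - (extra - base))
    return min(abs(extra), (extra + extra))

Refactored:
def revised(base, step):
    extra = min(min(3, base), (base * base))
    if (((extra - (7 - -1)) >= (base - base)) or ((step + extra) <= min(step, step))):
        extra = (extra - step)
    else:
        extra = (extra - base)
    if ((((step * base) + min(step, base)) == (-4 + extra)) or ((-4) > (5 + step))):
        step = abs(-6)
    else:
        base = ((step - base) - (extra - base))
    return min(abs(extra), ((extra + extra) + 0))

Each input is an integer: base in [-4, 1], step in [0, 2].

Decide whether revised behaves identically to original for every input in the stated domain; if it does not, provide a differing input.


Consider the input base=-4, step=0.
original: extra = 16; (((extra - 8) >= (base - base)) or ((step + extra) <= min(step, step))) -> true; extra = 16; ((((step * base) + min(step, base)) == (-4 + extra)) or ((-4) > (5 + step))) -> false; base = -16; return 16
revised: extra = -4; (((extra - (7 - -1)) >= (base - base)) or ((step + extra) <= min(step, step))) -> true; extra = -4; ((((step * base) + min(step, base)) == (-4 + extra)) or ((-4) > (5 + step))) -> false; base = 4; return -8
16 and -8 differ, so these are not the same function on this domain.
verdict: not equivalent; witness: base=-4, step=0


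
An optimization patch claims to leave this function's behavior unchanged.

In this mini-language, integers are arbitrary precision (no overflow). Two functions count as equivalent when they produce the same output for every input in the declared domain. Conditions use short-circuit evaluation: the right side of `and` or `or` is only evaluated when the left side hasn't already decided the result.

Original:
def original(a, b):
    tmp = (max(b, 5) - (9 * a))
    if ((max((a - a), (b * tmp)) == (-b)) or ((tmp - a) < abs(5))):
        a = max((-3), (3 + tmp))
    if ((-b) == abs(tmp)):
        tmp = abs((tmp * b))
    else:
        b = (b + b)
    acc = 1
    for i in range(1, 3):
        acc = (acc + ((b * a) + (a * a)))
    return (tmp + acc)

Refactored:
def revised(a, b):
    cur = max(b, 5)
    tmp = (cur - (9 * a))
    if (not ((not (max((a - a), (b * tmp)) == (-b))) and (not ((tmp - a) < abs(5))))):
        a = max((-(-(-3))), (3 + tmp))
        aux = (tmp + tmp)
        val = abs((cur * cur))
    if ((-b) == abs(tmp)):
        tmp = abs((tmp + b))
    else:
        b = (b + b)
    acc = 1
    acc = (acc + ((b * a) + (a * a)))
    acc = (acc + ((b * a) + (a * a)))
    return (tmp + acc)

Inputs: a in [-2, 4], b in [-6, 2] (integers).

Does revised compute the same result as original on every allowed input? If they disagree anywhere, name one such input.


The rewrite breaks on a=0, b=-5, where the results are 26 and 1.
original: tmp := 5 | ((max((a - a), (b * tmp)) == (-b)) or ((tmp - a) < abs(5))): false | ((-b) == abs(tmp)): true | tmp := 25 | acc := 1 | iter i=1: | acc := 1 | iter i=2: | acc := 1 | result 26
revised: cur := 5 | tmp := 5 | (not ((not (max((a - a), (b * tmp)) == (-b))) and (not ((tmp - a) < abs(5))))): false | ((-b) == abs(tmp)): true | tmp := 0 | acc := 1 | acc := 1 | acc := 1 | result 1
verdict: not equivalent; witness: a=0, b=-5


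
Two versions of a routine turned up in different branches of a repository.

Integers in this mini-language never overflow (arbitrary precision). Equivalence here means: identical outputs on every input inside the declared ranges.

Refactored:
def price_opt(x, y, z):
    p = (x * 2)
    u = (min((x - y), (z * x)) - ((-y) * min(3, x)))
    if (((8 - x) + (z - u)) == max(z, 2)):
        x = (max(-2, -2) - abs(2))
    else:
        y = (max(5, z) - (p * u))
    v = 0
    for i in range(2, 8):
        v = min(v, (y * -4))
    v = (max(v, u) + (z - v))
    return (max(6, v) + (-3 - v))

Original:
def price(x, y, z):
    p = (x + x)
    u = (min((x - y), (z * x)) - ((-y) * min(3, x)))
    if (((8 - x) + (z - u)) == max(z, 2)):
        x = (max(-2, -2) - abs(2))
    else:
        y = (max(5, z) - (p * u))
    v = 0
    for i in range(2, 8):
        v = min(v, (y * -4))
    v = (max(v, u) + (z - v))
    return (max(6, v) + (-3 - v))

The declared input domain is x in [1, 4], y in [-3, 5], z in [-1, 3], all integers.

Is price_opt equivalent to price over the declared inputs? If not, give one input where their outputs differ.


Differences: arithmetic usage differs, and constant usage differs — yet all 180 inputs agree.
verdict: equivalent


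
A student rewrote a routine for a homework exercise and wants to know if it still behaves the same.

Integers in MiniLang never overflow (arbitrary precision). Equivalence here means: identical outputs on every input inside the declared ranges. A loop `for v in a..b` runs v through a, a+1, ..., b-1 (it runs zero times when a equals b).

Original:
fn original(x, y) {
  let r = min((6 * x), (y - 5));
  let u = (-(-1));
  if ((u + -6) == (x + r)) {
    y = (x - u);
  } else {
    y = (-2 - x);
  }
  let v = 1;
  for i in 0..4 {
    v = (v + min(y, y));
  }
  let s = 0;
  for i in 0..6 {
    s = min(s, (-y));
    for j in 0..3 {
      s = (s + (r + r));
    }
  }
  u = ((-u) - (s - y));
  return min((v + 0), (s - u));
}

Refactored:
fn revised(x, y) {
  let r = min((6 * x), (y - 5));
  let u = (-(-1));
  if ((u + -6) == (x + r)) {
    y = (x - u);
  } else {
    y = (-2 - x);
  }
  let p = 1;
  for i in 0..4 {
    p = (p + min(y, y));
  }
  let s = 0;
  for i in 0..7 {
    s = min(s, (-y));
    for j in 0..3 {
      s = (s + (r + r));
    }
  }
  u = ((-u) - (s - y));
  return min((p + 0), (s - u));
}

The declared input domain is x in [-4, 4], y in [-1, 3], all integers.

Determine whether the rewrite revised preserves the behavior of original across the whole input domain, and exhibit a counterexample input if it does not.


Not equivalent: x=-4, y=-1 separates them (-1733 vs -2021).
original: r := -24 | u := 1 | ((u + -6) == (x + r)): false | y := 2 | v := 1 | iter i=0: | v := 3 | iter i=1: | v := 5 | iter i=2: | v := 7 | iter i=3: | v := 9 | s := 0 | iter i=0: | s := -2 | iter j=0: | s := -50 | iter j=1: | s := -98 | iter j=2: | s := -146 | iter i=1: | s := -146 | iter j=0: | s := -194 | iter j=1: | s := -242 | iter j=2: | s := -290 | iter i=2: | s := -290 | iter j=0: | s := -338 | iter j=1: | s := -386 | iter j=2: | s := -434 | iter i=3: | s := -434 | iter j=0: | s := -482 | iter j=1: | s := -530 | iter j=2: | s := -578 | iter i=4: | s := -578 | iter j=0: | s := -626 | iter j=1: | s := -674 | iter j=2: | s := -722 | iter i=5: | s := -722 | iter j=0: | s := -770 | iter j=1: | s := -818 | iter j=2: | s := -866 | u := 867 | result -1733
revised: r := -24 | u := 1 | ((u + -6) == (x + r)): false | y := 2 | p := 1 | iter i=0: | p := 3 | iter i=1: | p := 5 | iter i=2: | p := 7 | iter i=3: | p := 9 | s := 0 | iter i=0: | s := -2 | iter j=0: | s := -50 | iter j=1: | s := -98 | iter j=2: | s := -146 | iter i=1: | s := -146 | iter j=0: | s := -194 | iter j=1: | s := -242 | iter j=2: | s := -290 | iter i=2: | s := -290 | iter j=0: | s := -338 | iter j=1: | s := -386 | iter j=2: | s := -434 | iter i=3: | s := -434 | iter j=0: | s := -482 | iter j=1: | s := -530 | iter j=2: | s := -578 | iter i=4: | s := -578 | iter j=0: | s := -626 | iter j=1: | s := -674 | iter j=2: | s := -722 | iter i=5: | s := -722 | iter j=0: | s := -770 | iter j=1: | s := -818 | iter j=2: | s := -866 | iter i=6: | s := -866 | iter j=0: | s := -914 | iter j=1: | s := -962 | iter j=2: | s := -1010 | u := 1011 | result -2021
verdict: not equivalent; witness: x=-4, y=-1


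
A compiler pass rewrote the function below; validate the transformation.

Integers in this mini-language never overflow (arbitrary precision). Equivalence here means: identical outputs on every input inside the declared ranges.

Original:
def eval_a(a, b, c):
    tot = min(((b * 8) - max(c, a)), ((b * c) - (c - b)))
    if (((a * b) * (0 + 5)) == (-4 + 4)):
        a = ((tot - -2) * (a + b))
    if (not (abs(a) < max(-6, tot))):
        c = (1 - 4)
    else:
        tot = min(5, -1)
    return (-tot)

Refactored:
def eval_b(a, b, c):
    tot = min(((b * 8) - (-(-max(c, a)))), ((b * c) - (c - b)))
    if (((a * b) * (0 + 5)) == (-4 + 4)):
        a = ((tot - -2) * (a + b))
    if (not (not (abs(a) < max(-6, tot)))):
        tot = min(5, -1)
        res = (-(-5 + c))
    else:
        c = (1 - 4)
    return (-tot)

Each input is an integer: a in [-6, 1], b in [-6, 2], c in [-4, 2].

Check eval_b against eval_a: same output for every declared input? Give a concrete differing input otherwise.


The two are interchangeable: arithmetic usage differs, plus boolean connective usage differs, plus statement counts differ, plus local variable names differ, plus constant usage differs, and every declared input agrees.
One worked example (a=-3, b=-5, c=-1) — eval_a: tot becomes -39; next (((a * b) * (0 + 5)) == (-4 + 4)) evaluates to false; next (not (abs(a) < max(-6, tot))) evaluates to true; next c becomes -3; next final value 39; eval_b: tot becomes -39; next (((a * b) * (0 + 5)) == (-4 + 4)) evaluates to false; next (not (not (abs(a) < max(-6, tot)))) evaluates to false; next c becomes -3; next final value 39; agreement on 39.
Sweeping the whole domain (504 inputs) finds no disagreement.
verdict: equivalent


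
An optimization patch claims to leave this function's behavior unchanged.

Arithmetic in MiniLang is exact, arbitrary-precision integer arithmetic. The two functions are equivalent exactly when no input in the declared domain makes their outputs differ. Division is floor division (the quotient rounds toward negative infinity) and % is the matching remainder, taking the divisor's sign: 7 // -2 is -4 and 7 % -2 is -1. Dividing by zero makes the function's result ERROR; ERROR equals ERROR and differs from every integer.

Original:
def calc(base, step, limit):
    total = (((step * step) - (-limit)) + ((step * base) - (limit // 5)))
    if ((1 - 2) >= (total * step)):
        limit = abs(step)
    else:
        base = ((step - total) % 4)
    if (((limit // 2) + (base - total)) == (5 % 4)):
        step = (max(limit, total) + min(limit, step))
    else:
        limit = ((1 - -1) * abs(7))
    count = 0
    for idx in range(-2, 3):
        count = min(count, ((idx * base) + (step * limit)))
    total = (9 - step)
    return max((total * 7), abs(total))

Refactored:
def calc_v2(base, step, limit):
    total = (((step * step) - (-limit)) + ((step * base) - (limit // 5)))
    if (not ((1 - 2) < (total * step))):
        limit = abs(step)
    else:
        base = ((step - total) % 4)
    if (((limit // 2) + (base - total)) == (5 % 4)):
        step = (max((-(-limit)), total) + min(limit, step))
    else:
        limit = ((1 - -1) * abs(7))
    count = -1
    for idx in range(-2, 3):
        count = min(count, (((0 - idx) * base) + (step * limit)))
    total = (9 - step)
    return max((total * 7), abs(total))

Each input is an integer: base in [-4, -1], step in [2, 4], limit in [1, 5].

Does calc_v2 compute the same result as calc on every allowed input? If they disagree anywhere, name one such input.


Equivalent. The suspicious edit (`0` became `-1`) never changes the result for any input inside the declared domain.
Checked all 60 inputs in the declared domain: the outputs agree on every one.
One worked example (base=-2, step=4, limit=4) — calc: total becomes 12; next ((1 - 2) >= (total * step)) evaluates to false; next base becomes 0; next (((limit // 2) + (base - total)) == (5 % 4)) evaluates to false; next limit becomes 14; next count becomes 0; next at idx=-2:; next count becomes 0; next at idx=-1:; next count becomes 0; next at idx=0:; next count becomes 0; next at idx=1:; next count becomes 0; next at idx=2:; next count becomes 0; next total becomes 5; next final value 35; calc_v2: total becomes 12; next (not ((1 - 2) < (total * step))) evaluates to false; next base becomes 0; next (((limit // 2) + (base - total)) == (5 % 4)) evaluates to false; next limit becomes 14; next count becomes -1; next at idx=-2:; next count becomes -1; next at idx=-1:; next count becomes -1; next at idx=0:; next count becomes -1; next at idx=1:; next count becomes -1; next at idx=2:; next count becomes -1; next total becomes 5; next final value 35; agreement on 35.
verdict: equivalent


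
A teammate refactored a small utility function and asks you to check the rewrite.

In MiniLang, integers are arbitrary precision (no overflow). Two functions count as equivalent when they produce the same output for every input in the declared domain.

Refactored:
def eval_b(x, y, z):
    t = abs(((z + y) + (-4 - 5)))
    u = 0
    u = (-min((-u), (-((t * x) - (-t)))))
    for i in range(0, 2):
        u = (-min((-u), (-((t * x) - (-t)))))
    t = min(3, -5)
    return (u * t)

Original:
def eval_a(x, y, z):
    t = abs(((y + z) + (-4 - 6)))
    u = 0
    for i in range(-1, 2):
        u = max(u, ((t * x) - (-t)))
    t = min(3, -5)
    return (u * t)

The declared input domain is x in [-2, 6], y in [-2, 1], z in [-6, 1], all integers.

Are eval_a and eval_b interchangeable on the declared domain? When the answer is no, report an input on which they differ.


Take x=0, y=-2, z=-6.
eval_a: t := 18 | u := 0 | iter i=-1: | u := 18 | iter i=0: | u := 18 | iter i=1: | u := 18 | t := -5 | result -90
eval_b: t := 17 | u := 0 | u := 17 | iter i=0: | u := 17 | iter i=1: | u := 17 | t := -5 | result -85
-90 and -85 differ, so these are not the same function on this domain.
verdict: not equivalent; witness: x=0, y=-2, z=-6


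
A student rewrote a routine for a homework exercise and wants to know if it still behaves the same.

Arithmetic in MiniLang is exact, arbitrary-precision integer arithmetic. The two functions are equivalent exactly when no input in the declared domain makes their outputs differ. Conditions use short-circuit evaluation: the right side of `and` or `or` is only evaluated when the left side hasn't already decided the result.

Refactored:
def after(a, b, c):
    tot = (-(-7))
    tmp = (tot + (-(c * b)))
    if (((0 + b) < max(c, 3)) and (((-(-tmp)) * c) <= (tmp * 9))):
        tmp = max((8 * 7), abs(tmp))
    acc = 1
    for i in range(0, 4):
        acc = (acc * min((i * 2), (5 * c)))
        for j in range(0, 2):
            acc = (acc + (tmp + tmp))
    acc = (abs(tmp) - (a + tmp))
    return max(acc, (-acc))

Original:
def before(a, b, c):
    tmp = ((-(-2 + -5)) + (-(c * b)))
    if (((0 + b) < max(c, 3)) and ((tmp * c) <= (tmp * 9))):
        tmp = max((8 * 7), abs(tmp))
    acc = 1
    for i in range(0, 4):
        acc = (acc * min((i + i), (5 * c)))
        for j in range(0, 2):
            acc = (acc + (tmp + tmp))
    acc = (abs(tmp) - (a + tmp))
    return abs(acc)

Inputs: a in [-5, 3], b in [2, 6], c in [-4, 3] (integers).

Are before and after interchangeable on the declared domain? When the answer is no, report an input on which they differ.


Differences: local variable names differ; also min/max/abs usage differs; also statement counts differ; also arithmetic usage differs; also constant usage differs — yet all 360 inputs agree.
verdict: equivalent


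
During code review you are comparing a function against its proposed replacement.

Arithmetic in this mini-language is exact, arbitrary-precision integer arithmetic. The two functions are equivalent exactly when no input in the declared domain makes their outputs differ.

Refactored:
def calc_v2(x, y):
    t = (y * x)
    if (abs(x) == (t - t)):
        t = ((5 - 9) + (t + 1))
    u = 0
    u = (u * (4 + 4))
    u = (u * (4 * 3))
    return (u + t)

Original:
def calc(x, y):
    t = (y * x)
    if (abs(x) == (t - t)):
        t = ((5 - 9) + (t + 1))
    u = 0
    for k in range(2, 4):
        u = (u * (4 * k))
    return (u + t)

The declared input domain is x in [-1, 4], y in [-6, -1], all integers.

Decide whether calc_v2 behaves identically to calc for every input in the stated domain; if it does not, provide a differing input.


Although arithmetic usage differs; constant usage differs; loop structure differs; local variable names differ, 36/36 inputs agree.
verdict: equivalent


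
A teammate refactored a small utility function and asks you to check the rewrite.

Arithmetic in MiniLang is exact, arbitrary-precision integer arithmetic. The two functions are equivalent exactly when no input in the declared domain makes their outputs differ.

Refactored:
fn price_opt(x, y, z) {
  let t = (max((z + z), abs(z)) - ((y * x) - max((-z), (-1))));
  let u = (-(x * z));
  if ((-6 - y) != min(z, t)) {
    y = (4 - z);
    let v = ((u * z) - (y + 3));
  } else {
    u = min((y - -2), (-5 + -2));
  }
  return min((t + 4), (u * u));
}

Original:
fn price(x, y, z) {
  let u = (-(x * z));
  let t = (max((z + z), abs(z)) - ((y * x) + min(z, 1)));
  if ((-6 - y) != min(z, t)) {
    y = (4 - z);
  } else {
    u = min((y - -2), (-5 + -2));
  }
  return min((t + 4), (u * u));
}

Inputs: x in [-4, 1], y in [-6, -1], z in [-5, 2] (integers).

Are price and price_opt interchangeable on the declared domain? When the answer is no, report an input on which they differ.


The two versions differ — the changes include min/max/abs usage differs, and arithmetic usage differs, and local variable names differ, and statement counts differ, and constant usage differs.
One worked example (x=0, y=-3, z=1) — price: u := 0 | t := 1 | ((-6 - y) != min(z, t)): true | y := 3 | result 0; price_opt: t := 1 | u := 0 | ((-6 - y) != min(z, t)): true | y := 3 | v := -6 | result 0; agreement on 0.
Across all 288 domain points the two functions coincide.
verdict: equivalent


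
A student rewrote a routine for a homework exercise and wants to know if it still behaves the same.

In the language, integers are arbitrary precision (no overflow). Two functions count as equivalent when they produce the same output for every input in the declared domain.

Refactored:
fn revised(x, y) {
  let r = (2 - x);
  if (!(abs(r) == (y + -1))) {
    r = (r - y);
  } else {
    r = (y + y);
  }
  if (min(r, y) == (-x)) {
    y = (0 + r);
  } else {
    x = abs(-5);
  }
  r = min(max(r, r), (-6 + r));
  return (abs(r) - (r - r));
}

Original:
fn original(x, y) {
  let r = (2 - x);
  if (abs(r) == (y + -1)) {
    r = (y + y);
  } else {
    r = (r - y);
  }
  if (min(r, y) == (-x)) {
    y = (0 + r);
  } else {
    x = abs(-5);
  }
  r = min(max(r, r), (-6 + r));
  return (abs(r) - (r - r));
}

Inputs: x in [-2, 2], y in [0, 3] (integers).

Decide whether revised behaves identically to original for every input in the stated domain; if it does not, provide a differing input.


Comparing the listings, the differences include: boolean connective usage differs.
Tracing x=0, y=2: original: r = 2; (abs(r) == (y + -1)) -> false; r = 0; (min(r, y) == (-x)) -> true; y = 0; r = -6; return 6 | revised: r = 2; (!(abs(r) == (y + -1))) -> true; r = 0; (min(r, y) == (-x)) -> true; y = 0; r = -6; return 6 — matching result 6.
An exhaustive pass over the 20 declared inputs shows identical outputs.
verdict: equivalent


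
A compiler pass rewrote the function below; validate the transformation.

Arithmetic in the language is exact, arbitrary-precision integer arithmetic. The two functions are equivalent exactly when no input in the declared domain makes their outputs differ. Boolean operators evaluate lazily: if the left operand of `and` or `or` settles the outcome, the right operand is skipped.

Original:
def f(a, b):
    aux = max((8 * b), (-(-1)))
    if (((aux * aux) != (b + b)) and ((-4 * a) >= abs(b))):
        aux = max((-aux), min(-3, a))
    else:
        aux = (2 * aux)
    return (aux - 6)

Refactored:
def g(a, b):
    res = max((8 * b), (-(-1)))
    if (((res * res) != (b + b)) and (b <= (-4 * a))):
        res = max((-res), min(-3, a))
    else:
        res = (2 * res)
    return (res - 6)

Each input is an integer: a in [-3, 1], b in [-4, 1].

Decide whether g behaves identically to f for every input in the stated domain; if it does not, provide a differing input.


At a=0, b=-4: f gives -4, g gives -7.
verdict: not equivalent; witness: a=0, b=-4


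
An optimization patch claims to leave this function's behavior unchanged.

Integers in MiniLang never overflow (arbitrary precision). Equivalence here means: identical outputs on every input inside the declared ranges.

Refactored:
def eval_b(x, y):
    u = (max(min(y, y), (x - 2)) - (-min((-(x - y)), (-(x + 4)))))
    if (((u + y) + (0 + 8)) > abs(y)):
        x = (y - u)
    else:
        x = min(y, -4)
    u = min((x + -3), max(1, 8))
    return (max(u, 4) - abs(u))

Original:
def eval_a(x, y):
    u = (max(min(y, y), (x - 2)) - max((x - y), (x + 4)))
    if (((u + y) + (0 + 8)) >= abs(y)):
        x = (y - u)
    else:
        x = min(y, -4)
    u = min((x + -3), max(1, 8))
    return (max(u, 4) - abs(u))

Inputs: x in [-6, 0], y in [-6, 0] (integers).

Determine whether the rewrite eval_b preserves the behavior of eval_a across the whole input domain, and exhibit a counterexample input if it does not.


Not equivalent: x=-5, y=-3 separates them (0 vs -3).
eval_a: u := -2 | (((u + y) + (0 + 8)) >= abs(y)): true | x := -1 | u := -4 | result 0
eval_b: u := -2 | (((u + y) + (0 + 8)) > abs(y)): false | x := -4 | u := -7 | result -3
verdict: not equivalent; witness: x=-5, y=-3


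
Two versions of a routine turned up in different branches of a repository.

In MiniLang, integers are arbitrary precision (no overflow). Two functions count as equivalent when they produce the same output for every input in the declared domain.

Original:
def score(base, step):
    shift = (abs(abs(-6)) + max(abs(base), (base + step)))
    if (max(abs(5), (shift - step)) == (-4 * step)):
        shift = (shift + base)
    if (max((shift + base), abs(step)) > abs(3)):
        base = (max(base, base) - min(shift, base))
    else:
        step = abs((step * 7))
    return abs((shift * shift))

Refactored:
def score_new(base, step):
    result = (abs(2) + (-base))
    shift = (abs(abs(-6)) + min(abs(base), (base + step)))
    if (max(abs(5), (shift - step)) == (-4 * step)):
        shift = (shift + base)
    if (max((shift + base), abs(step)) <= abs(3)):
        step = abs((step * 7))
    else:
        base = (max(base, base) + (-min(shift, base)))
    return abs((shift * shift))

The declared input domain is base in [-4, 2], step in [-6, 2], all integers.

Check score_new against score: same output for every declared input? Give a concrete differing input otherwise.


Run the pair on base=-4, step=-6.
score: shift=10, then (max(abs(5), (shift - step)) == (-4 * step)) is false, then (max((shift + base), abs(step)) > abs(3)) is true, then base=0, then returns 100
score_new: result=6, then shift=-4, then (max(abs(5), (shift - step)) == (-4 * step)) is false, then (max((shift + base), abs(step)) <= abs(3)) is false, then base=0, then returns 16
100 != 16, so the rewrite changes behavior.
verdict: not equivalent; witness: base=-4, step=-6


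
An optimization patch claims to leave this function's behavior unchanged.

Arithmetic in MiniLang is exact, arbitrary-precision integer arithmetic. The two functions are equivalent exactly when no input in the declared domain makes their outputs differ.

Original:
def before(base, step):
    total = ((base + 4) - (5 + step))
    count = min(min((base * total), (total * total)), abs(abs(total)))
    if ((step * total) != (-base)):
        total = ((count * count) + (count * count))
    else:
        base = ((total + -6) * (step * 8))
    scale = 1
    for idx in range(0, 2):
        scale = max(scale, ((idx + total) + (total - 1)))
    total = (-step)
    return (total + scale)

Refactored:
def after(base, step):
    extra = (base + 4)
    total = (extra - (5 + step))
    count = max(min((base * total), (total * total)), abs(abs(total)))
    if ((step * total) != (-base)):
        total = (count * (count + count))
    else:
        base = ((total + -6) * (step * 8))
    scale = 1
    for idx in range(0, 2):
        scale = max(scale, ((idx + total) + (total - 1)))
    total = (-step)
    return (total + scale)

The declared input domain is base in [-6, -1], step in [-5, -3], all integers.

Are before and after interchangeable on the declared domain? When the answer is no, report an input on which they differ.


Consider the input base=-6, step=-5.
before: total = -2; count = 2; ((step * total) != (-base)) -> true; total = 8; scale = 1; [idx=0]; scale = 15; [idx=1]; scale = 16; total = 5; return 21
after: extra = -2; total = -2; count = 4; ((step * total) != (-base)) -> true; total = 32; scale = 1; [idx=0]; scale = 63; [idx=1]; scale = 64; total = 5; return 69
21 and 69 differ, so these are not the same function on this domain.
verdict: not equivalent; witness: base=-6, step=-5


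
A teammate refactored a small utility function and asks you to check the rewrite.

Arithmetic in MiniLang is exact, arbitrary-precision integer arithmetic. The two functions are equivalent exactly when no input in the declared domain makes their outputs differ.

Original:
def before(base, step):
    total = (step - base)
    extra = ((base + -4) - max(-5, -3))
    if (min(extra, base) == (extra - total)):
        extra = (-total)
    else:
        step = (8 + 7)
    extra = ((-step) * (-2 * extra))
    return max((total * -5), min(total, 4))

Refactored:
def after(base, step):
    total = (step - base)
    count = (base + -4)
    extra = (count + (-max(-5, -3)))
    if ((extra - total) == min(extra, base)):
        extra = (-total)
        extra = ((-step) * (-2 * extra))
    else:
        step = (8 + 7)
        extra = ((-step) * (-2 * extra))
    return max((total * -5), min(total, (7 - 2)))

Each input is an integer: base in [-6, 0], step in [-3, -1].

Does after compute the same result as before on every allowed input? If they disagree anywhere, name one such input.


Input base=-6, step=-1: 4 from before versus 5 from after.
verdict: not equivalent; witness: base=-6, step=-1
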